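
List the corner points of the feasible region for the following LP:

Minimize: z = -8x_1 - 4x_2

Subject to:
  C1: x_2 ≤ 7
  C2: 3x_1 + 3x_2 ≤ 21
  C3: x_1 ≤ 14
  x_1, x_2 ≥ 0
Each vertex is the intersection of two constraint boundaries that also satisfies all remaining constraints:
  x_1 = 0 and x_2 = 0 → (0, 0)
  3x_1 + 3x_2 = 21 and x_2 = 0 → (7, 0)
  x_2 = 7 and 3x_1 + 3x_2 = 21 → (0, 7)

Vertices: (0, 0), (7, 0), (0, 7)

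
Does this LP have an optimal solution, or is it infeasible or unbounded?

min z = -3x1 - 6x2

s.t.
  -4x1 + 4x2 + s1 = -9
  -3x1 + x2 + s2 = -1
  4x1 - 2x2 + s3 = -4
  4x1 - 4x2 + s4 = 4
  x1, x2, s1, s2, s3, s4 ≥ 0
The row 4x1 - 4x2 + s4 = 4 with s4 ≥ 0 requires 4x1 - 4x2 ≤ 4, while the row -4x1 + 4x2 + s1 = -9 with s1 ≥ 0 is equivalent to 4x1 - 4x2 ≥ 9. Together they would need 9 ≤ 4x1 - 4x2 ≤ 4, which is impossible since 9 > 4. No point satisfies all constraints.

Infeasible: no point satisfies all constraints simultaneously.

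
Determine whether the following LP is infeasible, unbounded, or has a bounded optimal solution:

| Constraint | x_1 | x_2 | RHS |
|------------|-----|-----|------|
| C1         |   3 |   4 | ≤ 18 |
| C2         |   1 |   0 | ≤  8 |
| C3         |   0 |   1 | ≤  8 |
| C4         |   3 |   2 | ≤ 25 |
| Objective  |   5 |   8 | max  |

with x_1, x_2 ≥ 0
The point (0, 4.5) satisfies every constraint, so the LP is feasible; the constraints give x_1 ≤ 8 and x_2 ≤ 8, which with x_1, x_2 ≥ 0 keep the feasible region inside a bounded box. A feasible, bounded LP attains a finite optimum at a vertex.

Evaluating z = 5x_1 + 8x_2 at each vertex:
  (0, 0): z = 0
  (6, 0): z = 30
  (0, 4.5): z = 36

Bounded optimum: z* = 36 at (0, 4.5).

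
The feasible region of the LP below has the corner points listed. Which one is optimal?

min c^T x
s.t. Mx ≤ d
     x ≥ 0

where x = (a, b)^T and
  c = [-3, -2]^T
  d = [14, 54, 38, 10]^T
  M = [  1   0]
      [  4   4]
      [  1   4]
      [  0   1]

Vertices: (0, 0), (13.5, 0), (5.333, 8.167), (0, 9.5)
(13.5, 0) with z = -40.5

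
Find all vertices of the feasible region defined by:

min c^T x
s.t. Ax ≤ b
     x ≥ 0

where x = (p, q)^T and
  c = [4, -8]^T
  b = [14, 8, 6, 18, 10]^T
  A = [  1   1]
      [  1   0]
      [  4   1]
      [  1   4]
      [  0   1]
Each vertex is the intersection of two constraint boundaries that also satisfies all remaining constraints:
  p = 0 and q = 0 → (0, 0)
  4p + q = 6 and q = 0 → (1.5, 0)
  4p + q = 6 and p + 4q = 18 → (0.4, 4.4)
  p + 4q = 18 and p = 0 → (0, 4.5)

Vertices: (0, 0), (1.5, 0), (0.4, 4.4), (0, 4.5)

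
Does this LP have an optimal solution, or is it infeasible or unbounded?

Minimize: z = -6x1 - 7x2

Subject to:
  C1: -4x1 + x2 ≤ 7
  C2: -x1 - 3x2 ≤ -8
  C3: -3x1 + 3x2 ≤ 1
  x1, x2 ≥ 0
Feasible point: (2, 2) satisfies every constraint, so the LP is feasible.
Direction d = (1, 0): for each constraint row a, a·d ≤ 0 —
  (-4)(1) + (1)(0) = -4 ≤ 0
  (-1)(1) + (-3)(0) = -1 ≤ 0
  (-3)(1) + (3)(0) = -3 ≤ 0
and d ≥ 0, so (2, 2) + t·d stays feasible for every t ≥ 0. Along this ray z = -6x1 - 7x2 changes by -6 per unit t, so z → −∞.

Unbounded: there is a feasible ray along which z → −∞.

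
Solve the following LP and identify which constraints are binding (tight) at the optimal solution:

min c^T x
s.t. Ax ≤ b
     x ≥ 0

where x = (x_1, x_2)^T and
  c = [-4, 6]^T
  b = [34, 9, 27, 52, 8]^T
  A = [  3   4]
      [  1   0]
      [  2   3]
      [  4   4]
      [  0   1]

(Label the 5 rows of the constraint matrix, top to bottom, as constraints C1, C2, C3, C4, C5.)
Optimal: x_1 = 9, x_2 = 0
Slack at optimum:
  C1: slack = 7
  C2: slack = 0 (binding)
  C3: slack = 9
  C4: slack = 16
  C5: slack = 8
  x_1 ≥ 0: x_1 = 9
  x_2 ≥ 0: x_2 = 0 (binding)
Binding constraints: C2, x_2 ≥ 0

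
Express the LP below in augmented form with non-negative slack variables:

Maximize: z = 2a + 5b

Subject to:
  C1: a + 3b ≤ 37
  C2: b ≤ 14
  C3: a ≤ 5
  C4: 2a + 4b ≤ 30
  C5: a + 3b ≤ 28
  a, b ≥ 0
max z = 2a + 5b

s.t.
  a + 3b + s1 = 37
  b + s2 = 14
  a + s3 = 5
  2a + 4b + s4 = 30
  a + 3b + s5 = 28
  a, b, s1, s2, s3, s4, s5 ≥ 0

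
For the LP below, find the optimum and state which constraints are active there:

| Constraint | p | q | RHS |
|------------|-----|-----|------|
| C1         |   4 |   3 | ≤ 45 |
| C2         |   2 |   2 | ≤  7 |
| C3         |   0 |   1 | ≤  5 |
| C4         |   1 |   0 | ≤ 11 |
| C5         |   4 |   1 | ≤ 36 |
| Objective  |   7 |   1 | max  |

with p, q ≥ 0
Optimal: p = 3.5, q = 0
Slack at optimum:
  C1: slack = 31
  C2: slack = 0 (binding)
  C3: slack = 5
  C4: slack = 7.5
  C5: slack = 22
  p ≥ 0: p = 3.5
  q ≥ 0: q = 0 (binding)
Binding constraints: C2, q ≥ 0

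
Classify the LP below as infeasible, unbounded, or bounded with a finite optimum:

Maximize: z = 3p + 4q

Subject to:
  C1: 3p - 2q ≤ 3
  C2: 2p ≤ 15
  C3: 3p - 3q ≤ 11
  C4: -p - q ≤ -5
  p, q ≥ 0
Feasible point: (0, 5) satisfies every constraint, so the LP is feasible.
Direction d = (0, 1): for each constraint row a, a·d ≤ 0 —
  (3)(0) + (-2)(1) = -2 ≤ 0
  (2)(0) + (0)(1) = 0 ≤ 0
  (3)(0) + (-3)(1) = -3 ≤ 0
  (-1)(0) + (-1)(1) = -1 ≤ 0
and d ≥ 0, so (0, 5) + t·d stays feasible for every t ≥ 0. Along this ray z = 3p + 4q changes by 4 per unit t, so z → +∞.

The LP is unbounded; z can be made arbitrarily large.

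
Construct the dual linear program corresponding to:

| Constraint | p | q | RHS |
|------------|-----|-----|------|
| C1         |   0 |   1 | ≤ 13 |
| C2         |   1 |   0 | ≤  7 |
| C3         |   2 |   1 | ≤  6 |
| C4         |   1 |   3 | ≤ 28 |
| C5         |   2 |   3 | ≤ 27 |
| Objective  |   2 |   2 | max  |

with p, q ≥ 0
Minimize: z = 13y1 + 7y2 + 6y3 + 28y4 + 27y5

Subject to:
  C1: -y2 - 2y3 - y4 - 2y5 ≤ -2
  C2: -y1 - y3 - 3y4 - 3y5 ≤ -2
  y1, y2, y3, y4, y5 ≥ 0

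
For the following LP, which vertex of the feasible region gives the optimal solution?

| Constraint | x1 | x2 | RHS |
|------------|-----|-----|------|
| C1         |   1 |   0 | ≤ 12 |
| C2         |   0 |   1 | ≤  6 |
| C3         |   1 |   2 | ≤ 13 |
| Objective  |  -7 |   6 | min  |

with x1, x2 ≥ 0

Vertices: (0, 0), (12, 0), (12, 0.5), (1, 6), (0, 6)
(12, 0) with z = -84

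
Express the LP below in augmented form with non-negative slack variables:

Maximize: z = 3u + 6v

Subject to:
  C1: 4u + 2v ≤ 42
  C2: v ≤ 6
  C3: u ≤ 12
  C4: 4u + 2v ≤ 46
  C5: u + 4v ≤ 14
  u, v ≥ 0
max z = 3u + 6v

s.t.
  4u + 2v + s1 = 42
  v + s2 = 6
  u + s3 = 12
  4u + 2v + s4 = 46
  u + 4v + s5 = 14
  u, v, s1, s2, s3, s4, s5 ≥ 0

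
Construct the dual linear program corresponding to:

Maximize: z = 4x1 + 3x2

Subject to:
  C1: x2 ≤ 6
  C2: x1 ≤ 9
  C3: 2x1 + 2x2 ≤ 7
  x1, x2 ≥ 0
Minimize: z = 6y1 + 9y2 + 7y3

Subject to:
  C1: -y2 - 2y3 ≤ -4
  C2: -y1 - 2y3 ≤ -3
  y1, y2, y3 ≥ 0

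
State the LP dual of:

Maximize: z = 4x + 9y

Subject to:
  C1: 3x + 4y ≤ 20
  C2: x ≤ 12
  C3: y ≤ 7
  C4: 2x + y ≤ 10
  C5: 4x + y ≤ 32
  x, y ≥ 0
Minimize: z = 20y1 + 12y2 + 7y3 + 10y4 + 32y5

Subject to:
  C1: -3y1 - y2 - 2y4 - 4y5 ≤ -4
  C2: -4y1 - y3 - y4 - y5 ≤ -9
  y1, y2, y3, y4, y5 ≥ 0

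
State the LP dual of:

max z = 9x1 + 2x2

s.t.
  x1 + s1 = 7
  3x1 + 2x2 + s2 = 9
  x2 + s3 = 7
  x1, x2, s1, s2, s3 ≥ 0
Minimize: z = 7y1 + 9y2 + 7y3

Subject to:
  C1: -y1 - 3y2 ≤ -9
  C2: -2y2 - y3 ≤ -2
  y1, y2, y3 ≥ 0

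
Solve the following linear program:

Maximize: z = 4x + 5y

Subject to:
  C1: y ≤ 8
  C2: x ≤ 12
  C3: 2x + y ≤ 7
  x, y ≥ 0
Each vertex is the intersection of two constraint boundaries that also satisfies all remaining constraints:
  x = 0 and y = 0 → (0, 0)
  2x + y = 7 and y = 0 → (3.5, 0)
  2x + y = 7 and x = 0 → (0, 7)

Evaluating z = 4x + 5y at each vertex:
  (0, 0): z = 0
  (3.5, 0): z = 14
  (0, 7): z = 35

The maximum is at (0, 7) with z = 35.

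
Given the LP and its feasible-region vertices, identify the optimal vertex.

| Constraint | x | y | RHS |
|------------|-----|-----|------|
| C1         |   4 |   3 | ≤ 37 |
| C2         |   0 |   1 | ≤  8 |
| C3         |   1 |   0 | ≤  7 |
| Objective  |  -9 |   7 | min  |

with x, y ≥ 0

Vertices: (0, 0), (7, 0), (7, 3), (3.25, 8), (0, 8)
(7, 0) with z = -63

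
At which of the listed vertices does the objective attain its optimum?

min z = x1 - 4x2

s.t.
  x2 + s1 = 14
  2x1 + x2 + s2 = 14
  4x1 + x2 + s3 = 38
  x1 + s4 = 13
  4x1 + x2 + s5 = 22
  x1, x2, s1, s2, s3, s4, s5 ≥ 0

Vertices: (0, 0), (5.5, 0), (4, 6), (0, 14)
Evaluating z = x1 - 4x2 at each vertex:
  (0, 0): z = 0
  (5.5, 0): z = 5.5
  (4, 6): z = -20
  (0, 14): z = -56

The smallest value is z = -56, attained at (0, 14).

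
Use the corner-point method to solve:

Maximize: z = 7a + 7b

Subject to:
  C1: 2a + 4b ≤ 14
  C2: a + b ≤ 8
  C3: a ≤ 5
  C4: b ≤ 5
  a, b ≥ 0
Each vertex is the intersection of two constraint boundaries that also satisfies all remaining constraints:
  a = 0 and b = 0 → (0, 0)
  a = 5 and b = 0 → (5, 0)
  2a + 4b = 14 and a = 5 → (5, 1)
  2a + 4b = 14 and a = 0 → (0, 3.5)

Evaluating z = 7a + 7b at each vertex:
  (0, 0): z = 0
  (5, 0): z = 35
  (5, 1): z = 42
  (0, 3.5): z = 24.5

The maximum is at (5, 1) with z = 42.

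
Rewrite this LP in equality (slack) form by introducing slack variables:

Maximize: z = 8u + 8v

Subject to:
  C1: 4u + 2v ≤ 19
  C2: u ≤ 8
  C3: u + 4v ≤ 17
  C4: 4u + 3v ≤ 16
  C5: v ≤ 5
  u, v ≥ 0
max z = 8u + 8v

s.t.
  4u + 2v + s1 = 19
  u + s2 = 8
  u + 4v + s3 = 17
  4u + 3v + s4 = 16
  v + s5 = 5
  u, v, s1, s2, s3, s4, s5 ≥ 0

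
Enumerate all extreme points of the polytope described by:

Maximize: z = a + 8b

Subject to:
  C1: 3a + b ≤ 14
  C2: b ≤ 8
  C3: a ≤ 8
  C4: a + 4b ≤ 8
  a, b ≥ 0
Each vertex is the intersection of two constraint boundaries that also satisfies all remaining constraints:
  a = 0 and b = 0 → (0, 0)
  3a + b = 14 and b = 0 → (4.667, 0)
  3a + b = 14 and a + 4b = 8 → (4.364, 0.9091)
  a + 4b = 8 and a = 0 → (0, 2)

Vertices: (0, 0), (4.667, 0), (4.364, 0.9091), (0, 2)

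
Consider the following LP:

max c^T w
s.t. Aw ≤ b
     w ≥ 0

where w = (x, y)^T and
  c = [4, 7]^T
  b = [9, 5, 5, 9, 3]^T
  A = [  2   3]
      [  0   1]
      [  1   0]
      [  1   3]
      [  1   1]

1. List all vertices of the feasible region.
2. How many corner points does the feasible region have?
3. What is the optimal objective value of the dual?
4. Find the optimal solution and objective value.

1. (0, 0), (3, 0), (0, 3)
2. 3
3. 21 (by strong duality, equal to the primal optimum)
4. x = 0, y = 3, z = 21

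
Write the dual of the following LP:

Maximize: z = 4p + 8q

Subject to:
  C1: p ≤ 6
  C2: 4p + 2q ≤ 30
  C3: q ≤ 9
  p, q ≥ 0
Minimize: z = 6y1 + 30y2 + 9y3

Subject to:
  C1: -y1 - 4y2 ≤ -4
  C2: -2y2 - y3 ≤ -8
  y1, y2, y3 ≥ 0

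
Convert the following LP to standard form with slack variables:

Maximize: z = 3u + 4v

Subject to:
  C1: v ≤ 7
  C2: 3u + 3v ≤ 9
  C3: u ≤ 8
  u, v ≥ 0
max z = 3u + 4v

s.t.
  v + s1 = 7
  3u + 3v + s2 = 9
  u + s3 = 8
  u, v, s1, s2, s3 ≥ 0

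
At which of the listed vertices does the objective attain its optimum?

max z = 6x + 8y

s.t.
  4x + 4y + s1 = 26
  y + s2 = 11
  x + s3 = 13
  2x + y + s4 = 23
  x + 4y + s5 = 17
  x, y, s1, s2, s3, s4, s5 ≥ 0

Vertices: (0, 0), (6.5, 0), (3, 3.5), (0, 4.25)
Evaluating z = 6x + 8y at each vertex:
  (0, 0): z = 0
  (6.5, 0): z = 39
  (3, 3.5): z = 46
  (0, 4.25): z = 34

The largest value is z = 46, attained at (3, 3.5).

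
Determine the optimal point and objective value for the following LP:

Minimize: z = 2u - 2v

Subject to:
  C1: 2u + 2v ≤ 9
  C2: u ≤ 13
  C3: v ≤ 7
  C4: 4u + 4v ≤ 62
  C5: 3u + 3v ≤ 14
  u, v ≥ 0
Each vertex is the intersection of two constraint boundaries that also satisfies all remaining constraints:
  u = 0 and v = 0 → (0, 0)
  2u + 2v = 9 and v = 0 → (4.5, 0)
  2u + 2v = 9 and u = 0 → (0, 4.5)

Evaluating z = 2u - 2v at each vertex:
  (0, 0): z = 0
  (4.5, 0): z = 9
  (0, 4.5): z = -9

The minimum is at (0, 4.5) with z = -9.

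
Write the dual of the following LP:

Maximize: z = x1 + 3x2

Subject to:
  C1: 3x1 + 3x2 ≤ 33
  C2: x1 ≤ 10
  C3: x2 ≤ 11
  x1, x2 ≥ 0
Minimize: z = 33y1 + 10y2 + 11y3

Subject to:
  C1: -3y1 - y2 ≤ -1
  C2: -3y1 - y3 ≤ -3
  y1, y2, y3 ≥ 0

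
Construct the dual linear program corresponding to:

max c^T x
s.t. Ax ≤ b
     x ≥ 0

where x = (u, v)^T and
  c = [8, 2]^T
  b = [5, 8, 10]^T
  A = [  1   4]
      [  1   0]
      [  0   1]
Minimize: z = 5y1 + 8y2 + 10y3

Subject to:
  C1: -y1 - y2 ≤ -8
  C2: -4y1 - y3 ≤ -2
  y1, y2, y3 ≥ 0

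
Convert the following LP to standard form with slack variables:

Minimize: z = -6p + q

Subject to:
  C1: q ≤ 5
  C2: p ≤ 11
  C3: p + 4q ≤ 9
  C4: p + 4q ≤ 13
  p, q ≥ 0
min z = -6p + q

s.t.
  q + s1 = 5
  p + s2 = 11
  p + 4q + s3 = 9
  p + 4q + s4 = 13
  p, q, s1, s2, s3, s4 ≥ 0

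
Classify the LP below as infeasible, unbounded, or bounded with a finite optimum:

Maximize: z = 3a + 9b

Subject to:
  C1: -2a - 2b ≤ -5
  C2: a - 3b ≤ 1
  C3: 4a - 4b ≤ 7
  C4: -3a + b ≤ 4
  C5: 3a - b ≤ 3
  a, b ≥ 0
Feasible point: (0, 3) satisfies every constraint, so the LP is feasible.
Direction d = (1, 3): for each constraint row a, a·d ≤ 0 —
  (-2)(1) + (-2)(3) = -8 ≤ 0
  (1)(1) + (-3)(3) = -8 ≤ 0
  (4)(1) + (-4)(3) = -8 ≤ 0
  (-3)(1) + (1)(3) = 0 ≤ 0
  (3)(1) + (-1)(3) = 0 ≤ 0
and d ≥ 0, so (0, 3) + t·d stays feasible for every t ≥ 0. Along this ray z = 3a + 9b changes by 30 per unit t, so z → +∞.

Unbounded — the objective can increase without bound over the feasible region.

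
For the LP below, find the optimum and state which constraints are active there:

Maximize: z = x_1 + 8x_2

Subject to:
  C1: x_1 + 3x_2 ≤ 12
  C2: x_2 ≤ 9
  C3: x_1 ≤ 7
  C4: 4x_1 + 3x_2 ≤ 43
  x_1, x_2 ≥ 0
Optimal: x_1 = 0, x_2 = 4
Slack at optimum:
  C1: slack = 0 (binding)
  C2: slack = 5
  C3: slack = 7
  C4: slack = 31
  x_1 ≥ 0: x_1 = 0 (binding)
  x_2 ≥ 0: x_2 = 4
Binding constraints: C1, x_1 ≥ 0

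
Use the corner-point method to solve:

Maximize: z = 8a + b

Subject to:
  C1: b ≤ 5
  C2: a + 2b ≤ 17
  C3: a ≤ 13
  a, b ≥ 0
Each vertex is the intersection of two constraint boundaries that also satisfies all remaining constraints:
  a = 0 and b = 0 → (0, 0)
  a = 13 and b = 0 → (13, 0)
  a + 2b = 17 and a = 13 → (13, 2)
  b = 5 and a + 2b = 17 → (7, 5)
  b = 5 and a = 0 → (0, 5)

Evaluating z = 8a + b at each vertex:
  (0, 0): z = 0
  (13, 0): z = 104
  (13, 2): z = 106
  (7, 5): z = 61
  (0, 5): z = 5

The maximum is at (13, 2) with z = 106.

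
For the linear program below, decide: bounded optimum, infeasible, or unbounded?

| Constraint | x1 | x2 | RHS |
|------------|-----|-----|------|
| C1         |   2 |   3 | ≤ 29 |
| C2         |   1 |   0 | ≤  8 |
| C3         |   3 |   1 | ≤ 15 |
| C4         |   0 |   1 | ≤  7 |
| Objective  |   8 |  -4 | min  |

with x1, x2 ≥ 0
The point (0, 7) satisfies every constraint, so the LP is feasible; the constraints give x1 ≤ 8 and x2 ≤ 7, which with x1, x2 ≥ 0 keep the feasible region inside a bounded box. A feasible, bounded LP attains a finite optimum at a vertex.

Bounded optimum: z* = -28 at (0, 7).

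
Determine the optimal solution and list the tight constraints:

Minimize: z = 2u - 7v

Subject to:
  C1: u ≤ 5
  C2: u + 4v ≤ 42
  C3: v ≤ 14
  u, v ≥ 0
Optimal: u = 0, v = 10.5
Slack at optimum:
  C1: slack = 5
  C2: slack = 0 (binding)
  C3: slack = 3.5
  u ≥ 0: u = 0 (binding)
  v ≥ 0: v = 10.5
Binding constraints: C2, u ≥ 0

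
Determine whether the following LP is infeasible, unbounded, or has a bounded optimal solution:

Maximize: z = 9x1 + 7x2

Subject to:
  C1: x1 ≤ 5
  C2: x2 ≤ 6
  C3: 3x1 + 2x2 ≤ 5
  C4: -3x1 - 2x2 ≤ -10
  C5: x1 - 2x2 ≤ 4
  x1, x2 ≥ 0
C3 requires 3x1 + 2x2 ≤ 5, while C4 (-3x1 - 2x2 ≤ -10) is equivalent to 3x1 + 2x2 ≥ 10. Together they would need 10 ≤ 3x1 + 2x2 ≤ 5, which is impossible since 10 > 5. No point satisfies all constraints.

Infeasible — the constraint set is empty.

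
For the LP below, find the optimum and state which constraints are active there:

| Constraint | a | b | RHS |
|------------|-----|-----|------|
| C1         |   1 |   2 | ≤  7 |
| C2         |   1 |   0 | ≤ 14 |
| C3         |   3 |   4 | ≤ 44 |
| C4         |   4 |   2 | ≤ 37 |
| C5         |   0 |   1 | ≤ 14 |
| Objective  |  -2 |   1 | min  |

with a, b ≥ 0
Optimal: a = 7, b = 0
Slack at optimum:
  C1: slack = 0 (binding)
  C2: slack = 7
  C3: slack = 23
  C4: slack = 9
  C5: slack = 14
  a ≥ 0: a = 7
  b ≥ 0: b = 0 (binding)
Binding constraints: C1, b ≥ 0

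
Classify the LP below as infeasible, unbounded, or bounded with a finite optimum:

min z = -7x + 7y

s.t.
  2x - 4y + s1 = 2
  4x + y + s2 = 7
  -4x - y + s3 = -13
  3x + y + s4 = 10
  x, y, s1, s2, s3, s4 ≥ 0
The row 4x + y + s2 = 7 with s2 ≥ 0 requires 4x + y ≤ 7, while the row -4x - y + s3 = -13 with s3 ≥ 0 is equivalent to 4x + y ≥ 13. Together they would need 13 ≤ 4x + y ≤ 7, which is impossible since 13 > 7. No point satisfies all constraints.

Infeasible — the constraint set is empty.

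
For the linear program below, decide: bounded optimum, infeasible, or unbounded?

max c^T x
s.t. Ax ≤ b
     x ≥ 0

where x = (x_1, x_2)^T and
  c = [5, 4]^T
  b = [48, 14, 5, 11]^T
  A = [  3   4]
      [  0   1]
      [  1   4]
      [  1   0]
The point (5, 0) satisfies every constraint, so the LP is feasible; the constraints give x_1 ≤ 11 and x_2 ≤ 14, which with x_1, x_2 ≥ 0 keep the feasible region inside a bounded box. A feasible, bounded LP attains a finite optimum at a vertex.

The LP has an optimal solution: (5, 0) with z = 25.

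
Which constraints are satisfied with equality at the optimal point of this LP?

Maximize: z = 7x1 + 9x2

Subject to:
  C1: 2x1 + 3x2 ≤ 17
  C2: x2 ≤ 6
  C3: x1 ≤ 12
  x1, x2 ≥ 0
Optimal: x1 = 8.5, x2 = 0
Binding: C1, x2 ≥ 0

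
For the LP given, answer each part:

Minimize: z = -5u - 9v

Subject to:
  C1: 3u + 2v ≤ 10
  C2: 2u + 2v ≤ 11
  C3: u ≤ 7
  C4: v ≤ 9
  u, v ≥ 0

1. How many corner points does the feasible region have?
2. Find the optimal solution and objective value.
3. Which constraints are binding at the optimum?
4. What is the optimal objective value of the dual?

1. 3
2. u = 0, v = 5, z = -45
3. C1, u ≥ 0
4. -45 (by strong duality, equal to the primal optimum)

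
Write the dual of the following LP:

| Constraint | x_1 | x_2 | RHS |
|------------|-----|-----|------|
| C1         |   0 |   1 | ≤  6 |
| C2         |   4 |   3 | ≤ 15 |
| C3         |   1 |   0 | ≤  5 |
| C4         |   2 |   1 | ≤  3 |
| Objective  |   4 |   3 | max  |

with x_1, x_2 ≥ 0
Minimize: z = 6y1 + 15y2 + 5y3 + 3y4

Subject to:
  C1: -4y2 - y3 - 2y4 ≤ -4
  C2: -y1 - 3y2 - y4 ≤ -3
  y1, y2, y3, y4 ≥ 0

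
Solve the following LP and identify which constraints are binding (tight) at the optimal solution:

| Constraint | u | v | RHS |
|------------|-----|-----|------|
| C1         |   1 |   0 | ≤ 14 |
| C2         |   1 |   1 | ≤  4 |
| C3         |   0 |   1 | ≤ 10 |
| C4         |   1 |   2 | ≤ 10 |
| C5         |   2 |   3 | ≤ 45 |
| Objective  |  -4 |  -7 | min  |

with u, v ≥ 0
Optimal: u = 0, v = 4
Slack at optimum:
  C1: slack = 14
  C2: slack = 0 (binding)
  C3: slack = 6
  C4: slack = 2
  C5: slack = 33
  u ≥ 0: u = 0 (binding)
  v ≥ 0: v = 4
Binding constraints: C2, u ≥ 0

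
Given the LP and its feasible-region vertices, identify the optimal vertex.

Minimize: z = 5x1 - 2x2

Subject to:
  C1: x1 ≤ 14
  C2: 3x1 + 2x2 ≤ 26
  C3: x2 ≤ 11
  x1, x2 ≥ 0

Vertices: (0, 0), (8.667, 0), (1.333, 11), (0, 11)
Evaluating z = 5x1 - 2x2 at each vertex:
  (0, 0): z = 0
  (8.667, 0): z = 43.33
  (1.333, 11): z = -15.33
  (0, 11): z = -22

The smallest value is z = -22, attained at (0, 11).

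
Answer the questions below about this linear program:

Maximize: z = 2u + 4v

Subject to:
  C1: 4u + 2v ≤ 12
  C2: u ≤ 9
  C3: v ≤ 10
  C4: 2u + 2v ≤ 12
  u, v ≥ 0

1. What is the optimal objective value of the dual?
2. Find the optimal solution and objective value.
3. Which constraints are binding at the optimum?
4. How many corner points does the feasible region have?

1. 24 (by strong duality, equal to the primal optimum)
2. u = 0, v = 6, z = 24
3. C1, C4, u ≥ 0
4. 3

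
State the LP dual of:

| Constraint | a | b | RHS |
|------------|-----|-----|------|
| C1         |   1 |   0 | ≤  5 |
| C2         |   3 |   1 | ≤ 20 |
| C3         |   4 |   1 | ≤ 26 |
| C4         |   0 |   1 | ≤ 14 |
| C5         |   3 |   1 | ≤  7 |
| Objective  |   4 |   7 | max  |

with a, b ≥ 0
Minimize: z = 5y1 + 20y2 + 26y3 + 14y4 + 7y5

Subject to:
  C1: -y1 - 3y2 - 4y3 - 3y5 ≤ -4
  C2: -y2 - y3 - y4 - y5 ≤ -7
  y1, y2, y3, y4, y5 ≥ 0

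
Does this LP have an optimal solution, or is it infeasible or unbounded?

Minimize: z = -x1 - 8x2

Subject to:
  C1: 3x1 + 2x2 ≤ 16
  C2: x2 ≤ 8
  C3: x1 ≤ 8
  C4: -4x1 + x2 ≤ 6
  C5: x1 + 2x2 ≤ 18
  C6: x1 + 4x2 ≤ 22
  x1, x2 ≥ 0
The point (0, 5.5) satisfies every constraint, so the LP is feasible; the constraints give x1 ≤ 8 and x2 ≤ 8, which with x1, x2 ≥ 0 keep the feasible region inside a bounded box. A feasible, bounded LP attains a finite optimum at a vertex.

Feasible with finite optimum z* = -44 at (0, 5.5).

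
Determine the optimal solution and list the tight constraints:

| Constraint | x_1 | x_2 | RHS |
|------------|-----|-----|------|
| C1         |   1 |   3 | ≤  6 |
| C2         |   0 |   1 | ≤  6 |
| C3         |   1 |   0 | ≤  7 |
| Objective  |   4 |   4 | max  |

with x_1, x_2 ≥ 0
Optimal: x_1 = 6, x_2 = 0
Slack at optimum:
  C1: slack = 0 (binding)
  C2: slack = 6
  C3: slack = 1
  x_1 ≥ 0: x_1 = 6
  x_2 ≥ 0: x_2 = 0 (binding)
Binding constraints: C1, x_2 ≥ 0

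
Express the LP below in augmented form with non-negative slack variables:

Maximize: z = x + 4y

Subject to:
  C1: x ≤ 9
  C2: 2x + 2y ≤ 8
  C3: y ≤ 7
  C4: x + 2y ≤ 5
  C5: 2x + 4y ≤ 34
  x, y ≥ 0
max z = x + 4y

s.t.
  x + s1 = 9
  2x + 2y + s2 = 8
  y + s3 = 7
  x + 2y + s4 = 5
  2x + 4y + s5 = 34
  x, y, s1, s2, s3, s4, s5 ≥ 0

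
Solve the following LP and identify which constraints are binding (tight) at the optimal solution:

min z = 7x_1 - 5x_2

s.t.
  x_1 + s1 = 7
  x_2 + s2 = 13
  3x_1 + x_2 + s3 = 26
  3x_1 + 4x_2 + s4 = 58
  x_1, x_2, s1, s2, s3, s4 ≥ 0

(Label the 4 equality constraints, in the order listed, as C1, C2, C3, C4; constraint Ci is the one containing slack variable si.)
Optimal: x_1 = 0, x_2 = 13
Binding: C2, x_1 ≥ 0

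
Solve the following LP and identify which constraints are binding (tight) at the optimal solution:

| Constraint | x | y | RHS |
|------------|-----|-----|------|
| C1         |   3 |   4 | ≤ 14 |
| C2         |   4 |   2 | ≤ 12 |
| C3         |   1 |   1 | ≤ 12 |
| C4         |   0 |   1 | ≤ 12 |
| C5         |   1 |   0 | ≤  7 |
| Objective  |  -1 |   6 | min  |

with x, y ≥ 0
Optimal: x = 3, y = 0
Binding: C2, y ≥ 0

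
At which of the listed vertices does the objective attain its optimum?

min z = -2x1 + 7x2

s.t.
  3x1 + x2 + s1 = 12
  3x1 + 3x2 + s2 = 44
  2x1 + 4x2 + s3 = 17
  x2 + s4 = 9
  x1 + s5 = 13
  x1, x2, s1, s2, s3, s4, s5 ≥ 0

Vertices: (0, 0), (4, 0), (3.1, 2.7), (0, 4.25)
Evaluating z = -2x1 + 7x2 at each vertex:
  (0, 0): z = 0
  (4, 0): z = -8
  (3.1, 2.7): z = 12.7
  (0, 4.25): z = 29.75

The smallest value is z = -8, attained at (4, 0).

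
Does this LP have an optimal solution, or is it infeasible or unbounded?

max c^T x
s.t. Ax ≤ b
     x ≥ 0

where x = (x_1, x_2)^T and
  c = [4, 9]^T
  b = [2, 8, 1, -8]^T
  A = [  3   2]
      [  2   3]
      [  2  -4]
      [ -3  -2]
One constraint requires 3x_1 + 2x_2 ≤ 2, while the constraint -3x_1 - 2x_2 ≤ -8 is equivalent to 3x_1 + 2x_2 ≥ 8. Together they would need 8 ≤ 3x_1 + 2x_2 ≤ 2, which is impossible since 8 > 2. No point satisfies all constraints.

Infeasible: no point satisfies all constraints simultaneously.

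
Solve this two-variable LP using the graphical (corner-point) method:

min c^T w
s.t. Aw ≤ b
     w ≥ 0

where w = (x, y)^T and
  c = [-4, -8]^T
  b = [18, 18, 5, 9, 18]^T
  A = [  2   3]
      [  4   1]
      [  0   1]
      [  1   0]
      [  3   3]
Each vertex is the intersection of two constraint boundaries that also satisfies all remaining constraints:
  x = 0 and y = 0 → (0, 0)
  4x + y = 18 and y = 0 → (4.5, 0)
  4x + y = 18 and 3x + 3y = 18 → (4, 2)
  y = 5 and 3x + 3y = 18 → (1, 5)
  y = 5 and x = 0 → (0, 5)

Evaluating z = -4x - 8y at each vertex:
  (0, 0): z = 0
  (4.5, 0): z = -18
  (4, 2): z = -32
  (1, 5): z = -44
  (0, 5): z = -40

The minimum is at (1, 5) with z = -44.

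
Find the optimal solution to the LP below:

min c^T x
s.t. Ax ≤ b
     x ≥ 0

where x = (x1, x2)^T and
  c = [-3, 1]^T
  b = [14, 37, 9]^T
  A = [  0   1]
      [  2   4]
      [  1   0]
Each vertex is the intersection of two constraint boundaries that also satisfies all remaining constraints:
  x1 = 0 and x2 = 0 → (0, 0)
  x1 = 9 and x2 = 0 → (9, 0)
  2x1 + 4x2 = 37 and x1 = 9 → (9, 4.75)
  2x1 + 4x2 = 37 and x1 = 0 → (0, 9.25)

Evaluating z = -3x1 + x2 at each vertex:
  (0, 0): z = 0
  (9, 0): z = -27
  (9, 4.75): z = -22.25
  (0, 9.25): z = 9.25

The minimum is at (9, 0) with z = -27.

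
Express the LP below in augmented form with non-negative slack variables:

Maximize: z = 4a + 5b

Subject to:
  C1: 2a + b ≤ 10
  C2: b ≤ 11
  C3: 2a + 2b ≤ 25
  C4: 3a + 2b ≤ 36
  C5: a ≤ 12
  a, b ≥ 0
max z = 4a + 5b

s.t.
  2a + b + s1 = 10
  b + s2 = 11
  2a + 2b + s3 = 25
  3a + 2b + s4 = 36
  a + s5 = 12
  a, b, s1, s2, s3, s4, s5 ≥ 0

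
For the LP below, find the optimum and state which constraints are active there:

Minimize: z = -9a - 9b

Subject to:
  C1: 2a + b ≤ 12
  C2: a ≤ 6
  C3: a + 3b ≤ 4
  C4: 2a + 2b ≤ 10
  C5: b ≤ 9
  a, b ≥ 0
Optimal: a = 4, b = 0
Slack at optimum:
  C1: slack = 4
  C2: slack = 2
  C3: slack = 0 (binding)
  C4: slack = 2
  C5: slack = 9
  a ≥ 0: a = 4
  b ≥ 0: b = 0 (binding)
Binding constraints: C3, b ≥ 0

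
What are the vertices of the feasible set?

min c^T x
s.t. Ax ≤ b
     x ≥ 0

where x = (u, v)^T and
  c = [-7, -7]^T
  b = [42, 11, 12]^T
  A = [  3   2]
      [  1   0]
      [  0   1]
Each vertex is the intersection of two constraint boundaries that also satisfies all remaining constraints:
  u = 0 and v = 0 → (0, 0)
  u = 11 and v = 0 → (11, 0)
  3u + 2v = 42 and u = 11 → (11, 4.5)
  3u + 2v = 42 and v = 12 → (6, 12)
  v = 12 and u = 0 → (0, 12)

Vertices: (0, 0), (11, 0), (11, 4.5), (6, 12), (0, 12)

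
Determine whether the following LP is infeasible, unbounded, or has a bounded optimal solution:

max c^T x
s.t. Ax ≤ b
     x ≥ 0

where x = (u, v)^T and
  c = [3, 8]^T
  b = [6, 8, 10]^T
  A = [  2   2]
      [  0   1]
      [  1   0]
The point (0, 3) satisfies every constraint, so the LP is feasible; the constraints give u ≤ 10 and v ≤ 8, which with u, v ≥ 0 keep the feasible region inside a bounded box. A feasible, bounded LP attains a finite optimum at a vertex.

Evaluating z = 3u + 8v at each vertex:
  (0, 0): z = 0
  (3, 0): z = 9
  (0, 3): z = 24

Bounded optimum: z* = 24 at (0, 3).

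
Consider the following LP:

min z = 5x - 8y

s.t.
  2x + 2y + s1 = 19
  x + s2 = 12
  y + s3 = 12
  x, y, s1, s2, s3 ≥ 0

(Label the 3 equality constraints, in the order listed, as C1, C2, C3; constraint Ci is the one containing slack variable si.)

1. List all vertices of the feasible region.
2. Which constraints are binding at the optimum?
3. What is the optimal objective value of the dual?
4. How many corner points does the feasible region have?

1. (0, 0), (9.5, 0), (0, 9.5)
2. C1, x ≥ 0
3. -76 (by strong duality, equal to the primal optimum)
4. 3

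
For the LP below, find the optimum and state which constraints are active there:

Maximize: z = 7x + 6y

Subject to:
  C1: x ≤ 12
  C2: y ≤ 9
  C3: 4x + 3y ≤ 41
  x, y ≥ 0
Optimal: x = 3.5, y = 9
Slack at optimum:
  C1: slack = 8.5
  C2: slack = 0 (binding)
  C3: slack = 0 (binding)
  x ≥ 0: x = 3.5
  y ≥ 0: y = 9
Binding constraints: C2, C3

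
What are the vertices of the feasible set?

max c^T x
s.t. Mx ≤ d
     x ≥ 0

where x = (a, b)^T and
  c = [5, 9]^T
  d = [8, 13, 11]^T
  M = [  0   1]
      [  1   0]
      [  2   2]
Each vertex is the intersection of two constraint boundaries that also satisfies all remaining constraints:
  a = 0 and b = 0 → (0, 0)
  2a + 2b = 11 and b = 0 → (5.5, 0)
  2a + 2b = 11 and a = 0 → (0, 5.5)

Vertices: (0, 0), (5.5, 0), (0, 5.5)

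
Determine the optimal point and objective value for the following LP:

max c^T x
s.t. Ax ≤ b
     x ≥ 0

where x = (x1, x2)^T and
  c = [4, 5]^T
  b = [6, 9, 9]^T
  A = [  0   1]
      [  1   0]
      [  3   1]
Each vertex is the intersection of two constraint boundaries that also satisfies all remaining constraints:
  x1 = 0 and x2 = 0 → (0, 0)
  3x1 + x2 = 9 and x2 = 0 → (3, 0)
  x2 = 6 and 3x1 + x2 = 9 → (1, 6)
  x2 = 6 and x1 = 0 → (0, 6)

Evaluating z = 4x1 + 5x2 at each vertex:
  (0, 0): z = 0
  (3, 0): z = 12
  (1, 6): z = 34
  (0, 6): z = 30

The maximum is at (1, 6) with z = 34.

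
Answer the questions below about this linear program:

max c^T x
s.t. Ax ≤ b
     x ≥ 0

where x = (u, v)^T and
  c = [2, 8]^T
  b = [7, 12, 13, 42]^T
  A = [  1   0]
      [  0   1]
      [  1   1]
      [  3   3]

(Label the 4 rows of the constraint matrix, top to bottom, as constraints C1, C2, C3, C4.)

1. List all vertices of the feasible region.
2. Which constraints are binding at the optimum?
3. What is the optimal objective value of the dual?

1. (0, 0), (7, 0), (7, 6), (1, 12), (0, 12)
2. C2, C3
3. 98 (by strong duality, equal to the primal optimum)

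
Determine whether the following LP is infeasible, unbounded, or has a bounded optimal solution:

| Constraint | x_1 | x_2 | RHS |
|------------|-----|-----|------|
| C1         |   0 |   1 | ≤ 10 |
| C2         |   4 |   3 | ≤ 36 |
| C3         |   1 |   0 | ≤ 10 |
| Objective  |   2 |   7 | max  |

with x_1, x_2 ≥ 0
The point (1.5, 10) satisfies every constraint, so the LP is feasible; the constraints give x_1 ≤ 10 and x_2 ≤ 10, which with x_1, x_2 ≥ 0 keep the feasible region inside a bounded box. A feasible, bounded LP attains a finite optimum at a vertex.

Evaluating z = 2x_1 + 7x_2 at each vertex:
  (0, 0): z = 0
  (9, 0): z = 18
  (1.5, 10): z = 73
  (0, 10): z = 70

Bounded optimum: z* = 73 at (1.5, 10).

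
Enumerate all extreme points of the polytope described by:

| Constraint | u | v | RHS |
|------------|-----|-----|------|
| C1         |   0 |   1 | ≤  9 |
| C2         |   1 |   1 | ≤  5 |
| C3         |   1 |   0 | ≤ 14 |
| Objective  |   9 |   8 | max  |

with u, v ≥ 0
Each vertex is the intersection of two constraint boundaries that also satisfies all remaining constraints:
  u = 0 and v = 0 → (0, 0)
  u + v = 5 and v = 0 → (5, 0)
  u + v = 5 and u = 0 → (0, 5)

Vertices: (0, 0), (5, 0), (0, 5)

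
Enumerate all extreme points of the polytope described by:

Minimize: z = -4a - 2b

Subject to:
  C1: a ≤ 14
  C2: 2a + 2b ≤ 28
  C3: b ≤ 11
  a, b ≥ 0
Each vertex is the intersection of two constraint boundaries that also satisfies all remaining constraints:
  a = 0 and b = 0 → (0, 0)
  a = 14 and 2a + 2b = 28 → (14, 0)
  2a + 2b = 28 and b = 11 → (3, 11)
  b = 11 and a = 0 → (0, 11)

Vertices: (0, 0), (14, 0), (3, 11), (0, 11)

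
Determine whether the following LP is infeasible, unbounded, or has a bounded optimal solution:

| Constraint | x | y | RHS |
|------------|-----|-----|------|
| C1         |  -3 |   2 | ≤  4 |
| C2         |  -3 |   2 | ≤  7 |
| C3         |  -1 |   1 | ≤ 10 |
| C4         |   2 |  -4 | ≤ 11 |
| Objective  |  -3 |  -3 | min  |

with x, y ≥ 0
Feasible point: (0, 0) satisfies every constraint, so the LP is feasible.
Direction d = (1, 1): for each constraint row a, a·d ≤ 0 —
  (-3)(1) + (2)(1) = -1 ≤ 0
  (-3)(1) + (2)(1) = -1 ≤ 0
  (-1)(1) + (1)(1) = 0 ≤ 0
  (2)(1) + (-4)(1) = -2 ≤ 0
and d ≥ 0, so (0, 0) + t·d stays feasible for every t ≥ 0. Along this ray z = -3x - 3y changes by -6 per unit t, so z → −∞.

The LP is unbounded; z can be made arbitrarily small.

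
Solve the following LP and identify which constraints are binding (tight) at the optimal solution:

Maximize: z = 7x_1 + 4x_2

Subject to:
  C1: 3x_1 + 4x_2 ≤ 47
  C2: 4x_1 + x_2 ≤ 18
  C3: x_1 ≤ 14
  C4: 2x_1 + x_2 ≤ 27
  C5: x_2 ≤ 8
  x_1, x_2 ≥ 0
Optimal: x_1 = 2.5, x_2 = 8
Slack at optimum:
  C1: slack = 7.5
  C2: slack = 0 (binding)
  C3: slack = 11.5
  C4: slack = 14
  C5: slack = 0 (binding)
  x_1 ≥ 0: x_1 = 2.5
  x_2 ≥ 0: x_2 = 8
Binding constraints: C2, C5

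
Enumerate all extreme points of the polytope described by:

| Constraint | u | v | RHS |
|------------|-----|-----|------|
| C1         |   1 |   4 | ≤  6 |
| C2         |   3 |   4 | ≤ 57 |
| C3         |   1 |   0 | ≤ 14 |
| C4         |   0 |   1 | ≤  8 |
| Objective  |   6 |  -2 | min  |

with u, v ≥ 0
Each vertex is the intersection of two constraint boundaries that also satisfies all remaining constraints:
  u = 0 and v = 0 → (0, 0)
  u + 4v = 6 and v = 0 → (6, 0)
  u + 4v = 6 and u = 0 → (0, 1.5)

Vertices: (0, 0), (6, 0), (0, 1.5)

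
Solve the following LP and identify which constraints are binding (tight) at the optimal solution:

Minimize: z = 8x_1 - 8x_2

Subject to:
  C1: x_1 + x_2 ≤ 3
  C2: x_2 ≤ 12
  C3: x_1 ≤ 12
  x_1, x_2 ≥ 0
Optimal: x_1 = 0, x_2 = 3
Binding: C1, x_1 ≥ 0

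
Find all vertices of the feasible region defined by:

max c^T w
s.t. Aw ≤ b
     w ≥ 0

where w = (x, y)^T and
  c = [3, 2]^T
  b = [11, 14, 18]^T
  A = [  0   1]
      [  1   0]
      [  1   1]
Each vertex is the intersection of two constraint boundaries that also satisfies all remaining constraints:
  x = 0 and y = 0 → (0, 0)
  x = 14 and y = 0 → (14, 0)
  x = 14 and x + y = 18 → (14, 4)
  y = 11 and x + y = 18 → (7, 11)
  y = 11 and x = 0 → (0, 11)

Vertices: (0, 0), (14, 0), (14, 4), (7, 11), (0, 11)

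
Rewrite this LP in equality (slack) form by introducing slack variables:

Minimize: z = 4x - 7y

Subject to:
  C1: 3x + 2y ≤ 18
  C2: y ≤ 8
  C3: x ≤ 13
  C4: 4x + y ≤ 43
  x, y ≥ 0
min z = 4x - 7y

s.t.
  3x + 2y + s1 = 18
  y + s2 = 8
  x + s3 = 13
  4x + y + s4 = 43
  x, y, s1, s2, s3, s4 ≥ 0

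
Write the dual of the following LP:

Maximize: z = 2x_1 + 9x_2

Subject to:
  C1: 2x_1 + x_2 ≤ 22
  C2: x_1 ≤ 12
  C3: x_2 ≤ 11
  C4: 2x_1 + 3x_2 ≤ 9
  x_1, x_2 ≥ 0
Minimize: z = 22y1 + 12y2 + 11y3 + 9y4

Subject to:
  C1: -2y1 - y2 - 2y4 ≤ -2
  C2: -y1 - y3 - 3y4 ≤ -9
  y1, y2, y3, y4 ≥ 0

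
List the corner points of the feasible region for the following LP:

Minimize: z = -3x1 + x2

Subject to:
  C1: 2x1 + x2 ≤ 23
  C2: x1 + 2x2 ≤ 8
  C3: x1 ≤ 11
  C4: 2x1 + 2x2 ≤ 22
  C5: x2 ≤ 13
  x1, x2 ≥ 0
Each vertex is the intersection of two constraint boundaries that also satisfies all remaining constraints:
  x1 = 0 and x2 = 0 → (0, 0)
  x1 + 2x2 = 8 and x2 = 0 → (8, 0)
  x1 + 2x2 = 8 and x1 = 0 → (0, 4)

Vertices: (0, 0), (8, 0), (0, 4)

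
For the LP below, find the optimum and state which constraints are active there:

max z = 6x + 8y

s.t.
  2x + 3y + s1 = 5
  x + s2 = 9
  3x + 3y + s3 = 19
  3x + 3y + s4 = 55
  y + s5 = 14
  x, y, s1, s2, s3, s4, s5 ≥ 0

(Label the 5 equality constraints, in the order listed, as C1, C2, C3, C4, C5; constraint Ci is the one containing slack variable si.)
Optimal: x = 2.5, y = 0
Binding: C1, y ≥ 0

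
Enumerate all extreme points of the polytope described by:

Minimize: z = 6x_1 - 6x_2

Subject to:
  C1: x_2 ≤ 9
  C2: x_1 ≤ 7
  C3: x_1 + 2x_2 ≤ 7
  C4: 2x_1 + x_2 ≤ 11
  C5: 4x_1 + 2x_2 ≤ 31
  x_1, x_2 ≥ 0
Each vertex is the intersection of two constraint boundaries that also satisfies all remaining constraints:
  x_1 = 0 and x_2 = 0 → (0, 0)
  2x_1 + x_2 = 11 and x_2 = 0 → (5.5, 0)
  x_1 + 2x_2 = 7 and 2x_1 + x_2 = 11 → (5, 1)
  x_1 + 2x_2 = 7 and x_1 = 0 → (0, 3.5)

Vertices: (0, 0), (5.5, 0), (5, 1), (0, 3.5)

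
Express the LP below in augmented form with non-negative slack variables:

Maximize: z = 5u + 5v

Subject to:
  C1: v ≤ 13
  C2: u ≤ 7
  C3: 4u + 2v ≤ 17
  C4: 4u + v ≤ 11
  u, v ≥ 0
max z = 5u + 5v

s.t.
  v + s1 = 13
  u + s2 = 7
  4u + 2v + s3 = 17
  4u + v + s4 = 11
  u, v, s1, s2, s3, s4 ≥ 0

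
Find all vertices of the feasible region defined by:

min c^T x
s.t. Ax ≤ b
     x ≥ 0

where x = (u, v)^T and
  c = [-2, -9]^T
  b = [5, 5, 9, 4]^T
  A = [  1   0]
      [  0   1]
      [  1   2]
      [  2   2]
Each vertex is the intersection of two constraint boundaries that also satisfies all remaining constraints:
  u = 0 and v = 0 → (0, 0)
  2u + 2v = 4 and v = 0 → (2, 0)
  2u + 2v = 4 and u = 0 → (0, 2)

Vertices: (0, 0), (2, 0), (0, 2)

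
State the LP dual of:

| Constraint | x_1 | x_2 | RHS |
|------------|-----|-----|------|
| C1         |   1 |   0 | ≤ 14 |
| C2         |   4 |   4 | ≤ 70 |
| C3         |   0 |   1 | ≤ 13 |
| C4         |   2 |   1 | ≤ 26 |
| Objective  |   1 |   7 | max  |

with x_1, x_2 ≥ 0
Minimize: z = 14y1 + 70y2 + 13y3 + 26y4

Subject to:
  C1: -y1 - 4y2 - 2y4 ≤ -1
  C2: -4y2 - y3 - y4 ≤ -7
  y1, y2, y3, y4 ≥ 0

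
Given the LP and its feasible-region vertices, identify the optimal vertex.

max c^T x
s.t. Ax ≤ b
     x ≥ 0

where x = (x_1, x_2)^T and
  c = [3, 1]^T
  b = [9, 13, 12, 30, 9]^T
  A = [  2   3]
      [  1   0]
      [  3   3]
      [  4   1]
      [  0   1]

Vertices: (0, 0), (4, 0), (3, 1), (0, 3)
(4, 0) with z = 12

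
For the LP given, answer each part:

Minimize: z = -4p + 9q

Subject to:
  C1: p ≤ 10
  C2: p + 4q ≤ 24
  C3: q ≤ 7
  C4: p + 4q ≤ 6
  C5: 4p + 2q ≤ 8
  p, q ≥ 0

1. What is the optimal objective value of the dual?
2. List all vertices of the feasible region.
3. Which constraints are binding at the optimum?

1. -8 (by strong duality, equal to the primal optimum)
2. (0, 0), (2, 0), (1.429, 1.143), (0, 1.5)
3. C5, q ≥ 0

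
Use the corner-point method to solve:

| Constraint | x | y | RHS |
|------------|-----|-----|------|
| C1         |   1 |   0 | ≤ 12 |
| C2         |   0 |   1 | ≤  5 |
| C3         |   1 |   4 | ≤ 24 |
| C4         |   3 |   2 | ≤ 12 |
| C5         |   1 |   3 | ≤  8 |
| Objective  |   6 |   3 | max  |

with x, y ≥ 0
Each vertex is the intersection of two constraint boundaries that also satisfies all remaining constraints:
  x = 0 and y = 0 → (0, 0)
  3x + 2y = 12 and y = 0 → (4, 0)
  3x + 2y = 12 and x + 3y = 8 → (2.857, 1.714)
  x + 3y = 8 and x = 0 → (0, 2.667)

Evaluating z = 6x + 3y at each vertex:
  (0, 0): z = 0
  (4, 0): z = 24
  (2.857, 1.714): z = 22.29
  (0, 2.667): z = 8

The maximum is at (4, 0) with z = 24.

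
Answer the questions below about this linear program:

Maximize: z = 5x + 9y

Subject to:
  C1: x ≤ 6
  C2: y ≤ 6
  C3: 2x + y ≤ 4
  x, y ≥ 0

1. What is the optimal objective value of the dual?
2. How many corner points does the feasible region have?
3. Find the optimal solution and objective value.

1. 36 (by strong duality, equal to the primal optimum)
2. 3
3. x = 0, y = 4, z = 36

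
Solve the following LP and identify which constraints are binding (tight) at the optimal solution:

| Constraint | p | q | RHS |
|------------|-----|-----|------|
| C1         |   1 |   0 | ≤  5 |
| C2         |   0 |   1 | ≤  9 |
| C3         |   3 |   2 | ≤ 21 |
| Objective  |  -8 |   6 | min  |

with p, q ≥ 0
Optimal: p = 5, q = 0
Binding: C1, q ≥ 0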